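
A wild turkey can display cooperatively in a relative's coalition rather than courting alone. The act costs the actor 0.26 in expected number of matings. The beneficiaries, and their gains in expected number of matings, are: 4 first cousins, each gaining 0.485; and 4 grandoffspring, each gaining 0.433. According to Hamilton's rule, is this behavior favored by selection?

Hamilton's rule: the trait is favored when the sum of r·B over every recipient exceeds the actor's cost C.
r to a first cousin = 0.125 (first cousins share one grandparent pair — two paths of length 4: r = 2·(1/2)^4 = 1/8).
r to a grandoffspring = 1/4 (two parent–offspring links: r = (1/2)^2 = 1/4).
Summing one r·B term per recipient: 4·0.125·0.485 + 4·0.25·0.433 = 0.6755.
0.6755 > 0.26: the indirect benefit exceeds the cost.

Yes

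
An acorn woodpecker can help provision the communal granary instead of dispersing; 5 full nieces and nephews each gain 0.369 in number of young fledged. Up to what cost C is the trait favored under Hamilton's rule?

r to a full niece or nephew = 0.25 (full aunt/uncle↔niece/nephew: two paths of length 3 through the shared grandparent pair: r = 2·(1/2)^3 = 1/4).
Hamilton's rule: n·r·B > C, so the trait is favored while C < n·r·B = 5·0.25·0.369 = 0.46125.

0.46125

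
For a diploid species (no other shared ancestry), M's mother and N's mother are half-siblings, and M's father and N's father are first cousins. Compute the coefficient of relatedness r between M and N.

0.09375

With two independent routes of shared ancestry, r is the sum of the two contributions.
M and N are related in two ways: half first cousins through their mothers (r = 1/16) and second cousins through their fathers (r = 1/32).
r = 1/16 + 1/32 = 3/32 = 0.09375.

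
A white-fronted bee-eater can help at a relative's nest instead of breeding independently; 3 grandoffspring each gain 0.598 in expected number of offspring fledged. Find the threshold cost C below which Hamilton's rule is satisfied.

r to a grandoffspring = 1/4 (two parent–offspring links: r = (1/2)^2 = 1/4).
Hamilton's rule: n·r·B > C, so the trait is favored while C < n·r·B = 3·0.25·0.598 = 0.4485.

0.4485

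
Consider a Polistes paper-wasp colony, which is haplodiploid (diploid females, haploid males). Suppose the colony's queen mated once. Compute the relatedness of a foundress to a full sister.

0.75

Haplodiploid full sisters inherit their father's entire haploid genome identically (contributing 1/2) and on average half of their mother's contribution (1/2 · 1/2 = 1/4); r = 1/2 + 1/4 = 3/4.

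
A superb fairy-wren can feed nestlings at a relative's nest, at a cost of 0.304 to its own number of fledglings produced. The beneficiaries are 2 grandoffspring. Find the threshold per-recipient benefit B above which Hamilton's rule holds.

0.608

r to a grandoffspring = 0.25 (two parent–offspring links: r = (1/2)^2 = 1/4).
Hamilton's rule with n recipients of equal r: n·r·B > C, so B > C/(n·r) = 0.304/(2·0.25) = 0.608.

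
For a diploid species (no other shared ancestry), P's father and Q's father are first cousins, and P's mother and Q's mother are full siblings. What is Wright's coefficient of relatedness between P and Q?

Wright's path rule: contributions from independent ancestry routes add.
P and Q are related in two ways: second cousins through their fathers (r = 1/32) and first cousins through their mothers (r = 1/8).
r = 1/32 + 1/8 = 5/32 = 0.15625.

0.15625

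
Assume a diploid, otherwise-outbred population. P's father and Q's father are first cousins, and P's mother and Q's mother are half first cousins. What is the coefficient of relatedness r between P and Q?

0.046875

Relatedness sums over independent paths through distinct common ancestors.
P and Q are related in two ways: second cousins through their fathers (r = 1/32) and half second cousins through their mothers (r = 1/64).
r = 1/32 + 1/64 = 0.046875.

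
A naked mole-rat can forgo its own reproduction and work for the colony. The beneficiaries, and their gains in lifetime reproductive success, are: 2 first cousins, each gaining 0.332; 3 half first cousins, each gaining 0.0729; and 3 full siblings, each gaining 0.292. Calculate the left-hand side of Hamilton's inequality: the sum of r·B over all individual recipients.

0.53466875

r to a first cousin = 0.125 (first cousins share one grandparent pair — two paths of length 4: r = 2·(1/2)^4 = 1/8).
r to a half first cousin = 1/16 (half first cousins share one grandparent — one path of length 4: r = (1/2)^4 = 1/16).
r to a full sibling = 1/2 (full sibs share both parents — two paths of length 2: r = 2·(1/2)^2 = 1/2).
Summing one r·B term per recipient: 2·0.125·0.332 + 3·0.0625·0.0729 + 3·0.5·0.292 = 0.53466875.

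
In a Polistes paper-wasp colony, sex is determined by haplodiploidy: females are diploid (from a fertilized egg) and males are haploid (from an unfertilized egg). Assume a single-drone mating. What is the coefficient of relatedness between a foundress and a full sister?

0.75

Haplodiploid full sisters inherit their father's entire haploid genome identically (contributing 1/2) and on average half of their mother's contribution (1/2 · 1/2 = 1/4); r = 1/2 + 1/4 = 3/4.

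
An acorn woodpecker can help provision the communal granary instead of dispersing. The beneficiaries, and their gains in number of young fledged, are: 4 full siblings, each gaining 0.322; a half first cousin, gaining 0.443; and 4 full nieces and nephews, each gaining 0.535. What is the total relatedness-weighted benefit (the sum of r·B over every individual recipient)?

r to a full sibling = 1/2 (full sibs share both parents — two paths of length 2: r = 2·(1/2)^2 = 1/2).
r to a half first cousin = 1/16 (half first cousins share one grandparent — one path of length 4: r = (1/2)^4 = 1/16).
r to a full niece or nephew = 0.25 (full aunt/uncle↔niece/nephew: two paths of length 3 through the shared grandparent pair: r = 2·(1/2)^3 = 1/4).
Summing one r·B term per recipient: 4·0.5·0.322 + 1·0.0625·0.443 + 4·0.25·0.535 = 1.2066875.

1.2066875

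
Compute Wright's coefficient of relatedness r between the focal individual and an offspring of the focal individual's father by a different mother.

Each parent–offspring link contributes a factor of 1/2, and independent paths through distinct common ancestors add.
Half-sibs share one parent — one path of length 2: r = (1/2)^2 = 1/4.

0.25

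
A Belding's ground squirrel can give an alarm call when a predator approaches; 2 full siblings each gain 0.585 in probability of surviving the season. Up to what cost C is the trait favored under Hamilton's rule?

r to a full sibling = 1/2 (full sibs share both parents — two paths of length 2: r = 2·(1/2)^2 = 1/2).
Hamilton's rule: n·r·B > C, so the trait is favored while C < n·r·B = 2·0.5·0.585 = 0.585.

0.585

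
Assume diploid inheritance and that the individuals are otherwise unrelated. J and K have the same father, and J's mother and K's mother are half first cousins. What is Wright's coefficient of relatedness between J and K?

0.265625

Wright's path rule: contributions from independent ancestry routes add.
J and K are related in two ways: half-sibs through their shared father (r = 1/4) and half second cousins through their mothers (r = 1/64).
r = 1/4 + 1/64 = 0.265625.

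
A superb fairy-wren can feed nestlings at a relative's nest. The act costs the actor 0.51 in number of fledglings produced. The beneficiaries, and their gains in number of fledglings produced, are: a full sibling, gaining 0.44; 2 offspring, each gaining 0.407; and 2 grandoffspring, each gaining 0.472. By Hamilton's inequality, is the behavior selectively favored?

Yes

Hamilton's rule: the trait is favored when the sum of r·B over every recipient exceeds the actor's cost C.
r to a full sibling = 1/2 (full sibs share both parents — two paths of length 2: r = 2·(1/2)^2 = 1/2).
r to an offspring = 1/2 (one parent–offspring link: r = (1/2)^1 = 1/2).
r to a grandoffspring = 1/4 (two parent–offspring links: r = (1/2)^2 = 1/4).
Summing one r·B term per recipient: 1·0.5·0.44 + 2·0.5·0.407 + 2·0.25·0.472 = 0.863.
0.863 > 0.51: the indirect benefit exceeds the cost.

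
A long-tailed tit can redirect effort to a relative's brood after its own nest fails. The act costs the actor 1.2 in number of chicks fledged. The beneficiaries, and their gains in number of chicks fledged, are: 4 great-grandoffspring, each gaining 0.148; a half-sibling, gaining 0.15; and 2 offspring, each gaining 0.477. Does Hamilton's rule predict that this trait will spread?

Hamilton's rule: the trait is favored when the sum of r·B over every recipient exceeds the actor's cost C.
r to a great-grandoffspring = 0.125 (three parent–offspring links: r = (1/2)^3 = 1/8).
r to a half-sibling = 0.25 (half-sibs share one parent — one path of length 2: r = (1/2)^2 = 1/4).
r to an offspring = 0.5 (one parent–offspring link: r = (1/2)^1 = 1/2).
Summing one r·B term per recipient: 4·0.125·0.148 + 1·0.25·0.15 + 2·0.5·0.477 = 0.5885.
0.5885 < 1.2: the indirect benefit is less than the cost.

No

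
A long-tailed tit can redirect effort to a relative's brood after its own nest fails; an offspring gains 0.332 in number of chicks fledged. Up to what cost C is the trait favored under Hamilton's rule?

r to an offspring = 1/2 (one parent–offspring link: r = (1/2)^1 = 1/2).
Hamilton's rule: n·r·B > C, so the trait is favored while C < n·r·B = 1·0.5·0.332 = 0.166.

0.166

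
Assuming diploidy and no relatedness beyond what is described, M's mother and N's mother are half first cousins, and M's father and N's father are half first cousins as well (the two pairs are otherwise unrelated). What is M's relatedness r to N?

Relatedness sums over independent paths through distinct common ancestors.
M and N are related in two ways: half second cousins through their mothers (r = 1/64) and half second cousins through their fathers (r = 1/64).
r = 1/64 + 1/64 = 1/32 = 0.03125.

0.03125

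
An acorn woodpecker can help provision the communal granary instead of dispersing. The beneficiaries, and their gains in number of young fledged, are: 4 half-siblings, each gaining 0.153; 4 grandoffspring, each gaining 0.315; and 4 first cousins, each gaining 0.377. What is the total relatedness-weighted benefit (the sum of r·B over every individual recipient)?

0.6565

r to a half-sibling = 0.25 (half-sibs share one parent — one path of length 2: r = (1/2)^2 = 1/4).
r to a grandoffspring = 1/4 (two parent–offspring links: r = (1/2)^2 = 1/4).
r to a first cousin = 1/8 (first cousins share one grandparent pair — two paths of length 4: r = 2·(1/2)^4 = 1/8).
Summing one r·B term per recipient: 4·0.25·0.153 + 4·0.25·0.315 + 4·0.125·0.377 = 0.6565.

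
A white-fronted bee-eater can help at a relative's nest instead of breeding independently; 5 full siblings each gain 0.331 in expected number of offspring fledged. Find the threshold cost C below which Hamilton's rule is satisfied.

r to a full sibling = 1/2 (full sibs share both parents — two paths of length 2: r = 2·(1/2)^2 = 1/2).
Hamilton's rule: n·r·B > C, so the trait is favored while C < n·r·B = 5·0.5·0.331 = 0.8275.

0.8275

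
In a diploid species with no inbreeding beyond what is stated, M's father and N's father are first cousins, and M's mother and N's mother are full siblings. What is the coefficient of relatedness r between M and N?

Wright's path rule: contributions from independent ancestry routes add.
M and N are related in two ways: second cousins through their fathers (r = 1/32) and first cousins through their mothers (r = 1/8).
r = 1/32 + 1/8 = 5/32 = 0.15625.

0.15625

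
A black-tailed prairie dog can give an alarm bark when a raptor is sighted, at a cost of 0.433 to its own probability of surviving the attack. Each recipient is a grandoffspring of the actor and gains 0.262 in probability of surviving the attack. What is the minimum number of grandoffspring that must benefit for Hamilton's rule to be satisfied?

r to a grandoffspring = 1/4 (two parent–offspring links: r = (1/2)^2 = 1/4).
Hamilton's rule: n·r·B > C  ⇒  n > C/(r·B) = 0.433/(0.25·0.262) = 6.611.
The smallest integer exceeding 6.611 is 7.

7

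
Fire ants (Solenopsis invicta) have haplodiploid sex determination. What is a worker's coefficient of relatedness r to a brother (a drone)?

0.25

Her haploid brother carries none of their father's genes and a random half of their mother's genome; that half matches the maternal half of her own genome with probability 1/2: r = 1/2 · 1/2 = 1/4.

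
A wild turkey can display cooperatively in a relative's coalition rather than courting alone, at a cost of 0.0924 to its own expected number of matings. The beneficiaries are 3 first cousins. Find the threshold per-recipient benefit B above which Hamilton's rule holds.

0.2464

r to a first cousin = 1/8 (first cousins share one grandparent pair — two paths of length 4: r = 2·(1/2)^4 = 1/8).
Hamilton's rule with n recipients of equal r: n·r·B > C, so B > C/(n·r) = 0.0924/(3·0.125) = 0.2464.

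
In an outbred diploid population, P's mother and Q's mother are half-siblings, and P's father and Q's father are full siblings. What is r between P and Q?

0.1875

Wright's path rule: contributions from independent ancestry routes add.
P and Q are related in two ways: half first cousins through their mothers (r = 1/16) and first cousins through their fathers (r = 1/8).
r = 1/16 + 1/8 = 3/16 = 0.1875.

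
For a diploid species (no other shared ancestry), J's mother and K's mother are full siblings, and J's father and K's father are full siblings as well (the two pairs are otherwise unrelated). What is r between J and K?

0.25

Wright's path rule: contributions from independent ancestry routes add.
J and K are related in two ways: first cousins through their mothers (r = 1/8) and first cousins through their fathers (r = 1/8) — i.e. double first cousins.
r = 1/8 + 1/8 = 1/4 = 0.25.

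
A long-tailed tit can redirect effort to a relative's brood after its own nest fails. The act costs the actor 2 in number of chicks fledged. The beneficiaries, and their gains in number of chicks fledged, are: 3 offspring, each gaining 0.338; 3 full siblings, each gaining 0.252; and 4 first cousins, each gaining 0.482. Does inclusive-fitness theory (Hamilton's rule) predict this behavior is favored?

No

Hamilton's rule: the trait is favored when the sum of r·B over every recipient exceeds the actor's cost C.
r to an offspring = 0.5 (one parent–offspring link: r = (1/2)^1 = 1/2).
r to a full sibling = 1/2 (full sibs share both parents — two paths of length 2: r = 2·(1/2)^2 = 1/2).
r to a first cousin = 1/8 (first cousins share one grandparent pair — two paths of length 4: r = 2·(1/2)^4 = 1/8).
Summing one r·B term per recipient: 3·0.5·0.338 + 3·0.5·0.252 + 4·0.125·0.482 = 1.126.
1.126 < 2: the indirect benefit is less than the cost.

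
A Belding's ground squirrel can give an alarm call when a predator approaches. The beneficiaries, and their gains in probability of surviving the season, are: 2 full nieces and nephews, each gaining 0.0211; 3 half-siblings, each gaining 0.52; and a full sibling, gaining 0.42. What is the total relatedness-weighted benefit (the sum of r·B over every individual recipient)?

0.61055

r to a full niece or nephew = 0.25 (full aunt/uncle↔niece/nephew: two paths of length 3 through the shared grandparent pair: r = 2·(1/2)^3 = 1/4).
r to a half-sibling = 1/4 (half-sibs share one parent — one path of length 2: r = (1/2)^2 = 1/4).
r to a full sibling = 0.5 (full sibs share both parents — two paths of length 2: r = 2·(1/2)^2 = 1/2).
Summing one r·B term per recipient: 2·0.25·0.0211 + 3·0.25·0.52 + 1·0.5·0.42 = 0.61055.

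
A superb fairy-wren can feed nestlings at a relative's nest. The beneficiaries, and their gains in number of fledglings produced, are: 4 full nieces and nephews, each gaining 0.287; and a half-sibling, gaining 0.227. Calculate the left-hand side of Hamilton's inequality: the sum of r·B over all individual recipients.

0.34375

r to a full niece or nephew = 1/4 (full aunt/uncle↔niece/nephew: two paths of length 3 through the shared grandparent pair: r = 2·(1/2)^3 = 1/4).
r to a half-sibling = 1/4 (half-sibs share one parent — one path of length 2: r = (1/2)^2 = 1/4).
Summing one r·B term per recipient: 4·0.25·0.287 + 1·0.25·0.227 = 0.34375.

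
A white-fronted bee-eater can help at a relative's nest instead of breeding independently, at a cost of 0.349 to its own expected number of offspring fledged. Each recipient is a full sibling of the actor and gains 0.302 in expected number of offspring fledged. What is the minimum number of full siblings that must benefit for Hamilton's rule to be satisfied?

3

r to a full sibling = 0.5 (full sibs share both parents — two paths of length 2: r = 2·(1/2)^2 = 1/2).
Hamilton's rule: n·r·B > C  ⇒  n > C/(r·B) = 0.349/(0.5·0.302) = 2.311.
The smallest integer exceeding 2.311 is 3.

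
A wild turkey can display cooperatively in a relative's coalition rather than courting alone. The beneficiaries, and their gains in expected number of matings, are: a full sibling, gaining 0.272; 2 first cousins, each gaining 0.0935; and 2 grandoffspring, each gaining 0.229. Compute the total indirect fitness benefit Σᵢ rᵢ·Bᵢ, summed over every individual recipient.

0.273875

r to a full sibling = 1/2 (full sibs share both parents — two paths of length 2: r = 2·(1/2)^2 = 1/2).
r to a first cousin = 0.125 (first cousins share one grandparent pair — two paths of length 4: r = 2·(1/2)^4 = 1/8).
r to a grandoffspring = 0.25 (two parent–offspring links: r = (1/2)^2 = 1/4).
Summing one r·B term per recipient: 1·0.5·0.272 + 2·0.125·0.0935 + 2·0.25·0.229 = 0.273875.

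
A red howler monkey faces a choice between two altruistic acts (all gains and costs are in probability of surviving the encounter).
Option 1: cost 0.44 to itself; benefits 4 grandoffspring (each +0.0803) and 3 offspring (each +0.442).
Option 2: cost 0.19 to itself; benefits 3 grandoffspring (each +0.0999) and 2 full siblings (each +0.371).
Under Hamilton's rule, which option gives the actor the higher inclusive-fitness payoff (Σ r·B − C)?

Option 1

Option 1: r to a grandoffspring = 0.25.
Option 1: r to an offspring = 0.5.
Option 1: Σ r·B − C = (4·0.25·0.0803 + 3·0.5·0.442) − 0.44 = 0.3033.
Option 2: r to a grandoffspring = 0.25.
Option 2: r to a full sibling = 0.5.
Option 2: Σ r·B − C = (3·0.25·0.0999 + 2·0.5·0.371) − 0.19 = 0.255925.
Option 1 has the higher net inclusive-fitness payoff.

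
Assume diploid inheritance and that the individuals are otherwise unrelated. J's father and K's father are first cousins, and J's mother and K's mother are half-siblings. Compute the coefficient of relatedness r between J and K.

Wright's path rule: contributions from independent ancestry routes add.
J and K are related in two ways: second cousins through their fathers (r = 1/32) and half first cousins through their mothers (r = 1/16).
r = 1/32 + 1/16 = 3/32 = 0.09375.

0.09375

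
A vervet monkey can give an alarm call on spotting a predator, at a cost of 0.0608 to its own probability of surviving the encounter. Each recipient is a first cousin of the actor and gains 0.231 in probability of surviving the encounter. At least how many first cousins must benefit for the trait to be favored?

3

r to a first cousin = 1/8 (first cousins share one grandparent pair — two paths of length 4: r = 2·(1/2)^4 = 1/8).
Hamilton's rule: n·r·B > C  ⇒  n > C/(r·B) = 0.0608/(0.125·0.231) = 2.106.
The smallest integer exceeding 2.106 is 3.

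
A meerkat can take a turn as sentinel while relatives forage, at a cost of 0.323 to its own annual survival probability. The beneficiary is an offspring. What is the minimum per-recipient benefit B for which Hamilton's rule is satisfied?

r to an offspring = 1/2 (one parent–offspring link: r = (1/2)^1 = 1/2).
Hamilton's rule with n recipients of equal r: n·r·B > C, so B > C/(n·r) = 0.323/(1·0.5) = 0.646.

0.646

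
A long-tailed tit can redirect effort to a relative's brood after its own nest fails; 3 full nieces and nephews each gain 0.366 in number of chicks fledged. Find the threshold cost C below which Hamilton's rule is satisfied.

r to a full niece or nephew = 0.25 (full aunt/uncle↔niece/nephew: two paths of length 3 through the shared grandparent pair: r = 2·(1/2)^3 = 1/4).
Hamilton's rule: n·r·B > C, so the trait is favored while C < n·r·B = 3·0.25·0.366 = 0.2745.

0.2745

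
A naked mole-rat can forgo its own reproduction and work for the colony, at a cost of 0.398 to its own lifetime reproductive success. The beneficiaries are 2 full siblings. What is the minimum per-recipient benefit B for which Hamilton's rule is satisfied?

r to a full sibling = 1/2 (full sibs share both parents — two paths of length 2: r = 2·(1/2)^2 = 1/2).
Hamilton's rule with n recipients of equal r: n·r·B > C, so B > C/(n·r) = 0.398/(2·0.5) = 0.398.

0.398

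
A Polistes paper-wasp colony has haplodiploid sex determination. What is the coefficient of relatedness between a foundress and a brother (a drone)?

0.25

Her haploid brother carries none of their father's genes and a random half of their mother's genome; that half matches the maternal half of her own genome with probability 1/2: r = 1/2 · 1/2 = 1/4.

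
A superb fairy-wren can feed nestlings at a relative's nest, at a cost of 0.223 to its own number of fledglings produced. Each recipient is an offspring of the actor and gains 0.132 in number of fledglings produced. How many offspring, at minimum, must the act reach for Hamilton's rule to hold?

4

r to an offspring = 0.5 (one parent–offspring link: r = (1/2)^1 = 1/2).
Hamilton's rule: n·r·B > C  ⇒  n > C/(r·B) = 0.223/(0.5·0.132) = 3.379.
The smallest integer exceeding 3.379 is 4.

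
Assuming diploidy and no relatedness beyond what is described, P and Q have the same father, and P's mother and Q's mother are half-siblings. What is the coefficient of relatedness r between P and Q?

With two independent routes of shared ancestry, r is the sum of the two contributions.
P and Q are related in two ways: half-sibs through their shared father (r = 1/4) and half first cousins through their mothers (r = 1/16).
r = 1/4 + 1/16 = 5/16 = 0.3125.

0.3125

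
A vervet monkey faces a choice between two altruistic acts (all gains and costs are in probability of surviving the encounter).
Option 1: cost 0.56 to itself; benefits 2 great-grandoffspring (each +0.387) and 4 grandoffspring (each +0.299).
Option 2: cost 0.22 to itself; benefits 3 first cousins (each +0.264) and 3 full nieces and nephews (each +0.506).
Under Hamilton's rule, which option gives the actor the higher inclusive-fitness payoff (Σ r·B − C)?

Option 2

Option 1: r to a great-grandoffspring = 0.125.
Option 1: r to a grandoffspring = 0.25.
Option 1: Σ r·B − C = (2·0.125·0.387 + 4·0.25·0.299) − 0.56 = -0.16425.
Option 2: r to a first cousin = 0.125.
Option 2: r to a full niece or nephew = 0.25.
Option 2: Σ r·B − C = (3·0.125·0.264 + 3·0.25·0.506) − 0.22 = 0.2585.
Option 2 has the higher net inclusive-fitness payoff.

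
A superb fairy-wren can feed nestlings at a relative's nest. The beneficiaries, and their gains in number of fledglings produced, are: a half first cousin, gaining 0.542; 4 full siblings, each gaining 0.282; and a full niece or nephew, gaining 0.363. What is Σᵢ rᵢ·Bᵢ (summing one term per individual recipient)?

r to a half first cousin = 0.0625 (half first cousins share one grandparent — one path of length 4: r = (1/2)^4 = 1/16).
r to a full sibling = 1/2 (full sibs share both parents — two paths of length 2: r = 2·(1/2)^2 = 1/2).
r to a full niece or nephew = 0.25 (full aunt/uncle↔niece/nephew: two paths of length 3 through the shared grandparent pair: r = 2·(1/2)^3 = 1/4).
Summing one r·B term per recipient: 1·0.0625·0.542 + 4·0.5·0.282 + 1·0.25·0.363 = 0.688625.

0.688625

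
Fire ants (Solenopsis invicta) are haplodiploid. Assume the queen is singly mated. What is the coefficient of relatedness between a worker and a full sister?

0.75

Haplodiploid full sisters inherit their father's entire haploid genome identically (contributing 1/2) and on average half of their mother's contribution (1/2 · 1/2 = 1/4); r = 1/2 + 1/4 = 3/4.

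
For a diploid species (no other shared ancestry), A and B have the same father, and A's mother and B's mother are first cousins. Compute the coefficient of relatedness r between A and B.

With two independent routes of shared ancestry, r is the sum of the two contributions.
A and B are related in two ways: half-sibs through their shared father (r = 1/4) and second cousins through their mothers (r = 1/32).
r = 1/4 + 1/32 = 9/32 = 0.28125.

0.28125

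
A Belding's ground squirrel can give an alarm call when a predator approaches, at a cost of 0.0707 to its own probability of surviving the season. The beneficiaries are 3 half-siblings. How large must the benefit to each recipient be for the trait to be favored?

0.0943

r to a half-sibling = 1/4 (half-sibs share one parent — one path of length 2: r = (1/2)^2 = 1/4).
Hamilton's rule with n recipients of equal r: n·r·B > C, so B > C/(n·r) = 0.0707/(3·0.25) = 0.0943.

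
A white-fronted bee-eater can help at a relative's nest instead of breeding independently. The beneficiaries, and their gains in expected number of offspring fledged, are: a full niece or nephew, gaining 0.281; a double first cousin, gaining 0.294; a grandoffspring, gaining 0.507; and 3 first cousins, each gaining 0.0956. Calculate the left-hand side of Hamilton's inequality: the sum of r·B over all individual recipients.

r to a full niece or nephew = 0.25 (full aunt/uncle↔niece/nephew: two paths of length 3 through the shared grandparent pair: r = 2·(1/2)^3 = 1/4).
r to a double first cousin = 1/4 (double first cousins share both grandparent pairs — four paths of length 4: r = 4·(1/2)^4 = 1/4).
r to a grandoffspring = 1/4 (two parent–offspring links: r = (1/2)^2 = 1/4).
r to a first cousin = 1/8 (first cousins share one grandparent pair — two paths of length 4: r = 2·(1/2)^4 = 1/8).
Summing one r·B term per recipient: 1·0.25·0.281 + 1·0.25·0.294 + 1·0.25·0.507 + 3·0.125·0.0956 = 0.30635.

0.30635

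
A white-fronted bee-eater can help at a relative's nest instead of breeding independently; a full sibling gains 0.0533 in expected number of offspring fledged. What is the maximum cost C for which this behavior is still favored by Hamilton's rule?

r to a full sibling = 1/2 (full sibs share both parents — two paths of length 2: r = 2·(1/2)^2 = 1/2).
Hamilton's rule: n·r·B > C, so the trait is favored while C < n·r·B = 1·0.5·0.0533 = 0.02665.

0.02665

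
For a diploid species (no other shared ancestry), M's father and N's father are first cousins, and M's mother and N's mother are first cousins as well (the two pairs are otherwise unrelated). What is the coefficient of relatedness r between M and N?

Relatedness sums over independent paths through distinct common ancestors.
M and N are related in two ways: second cousins through their fathers (r = 1/32) and second cousins through their mothers (r = 1/32).
r = 1/32 + 1/32 = 0.0625.

0.0625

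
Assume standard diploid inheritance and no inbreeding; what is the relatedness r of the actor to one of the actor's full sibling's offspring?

0.25

Each parent–offspring link contributes a factor of 1/2, and independent paths through distinct common ancestors add.
Full aunt/uncle↔niece/nephew: two paths of length 3 through the shared grandparent pair: r = 2·(1/2)^3 = 1/4.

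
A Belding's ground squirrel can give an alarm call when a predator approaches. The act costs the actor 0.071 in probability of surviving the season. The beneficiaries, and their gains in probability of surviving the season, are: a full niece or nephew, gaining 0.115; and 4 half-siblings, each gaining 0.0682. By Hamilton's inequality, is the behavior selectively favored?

Hamilton's rule: the trait is favored when the sum of r·B over every recipient exceeds the actor's cost C.
r to a full niece or nephew = 1/4 (full aunt/uncle↔niece/nephew: two paths of length 3 through the shared grandparent pair: r = 2·(1/2)^3 = 1/4).
r to a half-sibling = 0.25 (half-sibs share one parent — one path of length 2: r = (1/2)^2 = 1/4).
Summing one r·B term per recipient: 1·0.25·0.115 + 4·0.25·0.0682 = 0.09695.
0.09695 > 0.071: the indirect benefit exceeds the cost.

Yes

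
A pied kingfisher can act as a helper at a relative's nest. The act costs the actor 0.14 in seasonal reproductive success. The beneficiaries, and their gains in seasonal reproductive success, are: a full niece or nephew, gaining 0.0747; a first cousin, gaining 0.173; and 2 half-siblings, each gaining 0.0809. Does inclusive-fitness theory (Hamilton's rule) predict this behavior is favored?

Hamilton's rule: the trait is favored when the sum of r·B over every recipient exceeds the actor's cost C.
r to a full niece or nephew = 1/4 (full aunt/uncle↔niece/nephew: two paths of length 3 through the shared grandparent pair: r = 2·(1/2)^3 = 1/4).
r to a first cousin = 0.125 (first cousins share one grandparent pair — two paths of length 4: r = 2·(1/2)^4 = 1/8).
r to a half-sibling = 1/4 (half-sibs share one parent — one path of length 2: r = (1/2)^2 = 1/4).
Summing one r·B term per recipient: 1·0.25·0.0747 + 1·0.125·0.173 + 2·0.25·0.0809 = 0.08075.
0.08075 < 0.14: the indirect benefit is less than the cost.

No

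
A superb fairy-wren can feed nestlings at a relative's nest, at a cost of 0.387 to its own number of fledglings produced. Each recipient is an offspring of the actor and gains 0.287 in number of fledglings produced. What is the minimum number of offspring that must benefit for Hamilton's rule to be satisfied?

r to an offspring = 0.5 (one parent–offspring link: r = (1/2)^1 = 1/2).
Hamilton's rule: n·r·B > C  ⇒  n > C/(r·B) = 0.387/(0.5·0.287) = 2.697.
The smallest integer exceeding 2.697 is 3.

3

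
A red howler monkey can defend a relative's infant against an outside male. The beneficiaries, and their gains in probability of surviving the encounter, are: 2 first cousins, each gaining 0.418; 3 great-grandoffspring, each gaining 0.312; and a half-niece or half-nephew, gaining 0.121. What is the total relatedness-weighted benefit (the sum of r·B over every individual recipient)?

r to a first cousin = 1/8 (first cousins share one grandparent pair — two paths of length 4: r = 2·(1/2)^4 = 1/8).
r to a great-grandoffspring = 0.125 (three parent–offspring links: r = (1/2)^3 = 1/8).
r to a half-niece or half-nephew = 0.125 (half-aunt/uncle↔niece/nephew: one path of length 3: r = (1/2)^3 = 1/8).
Summing one r·B term per recipient: 2·0.125·0.418 + 3·0.125·0.312 + 1·0.125·0.121 = 0.236625.

0.236625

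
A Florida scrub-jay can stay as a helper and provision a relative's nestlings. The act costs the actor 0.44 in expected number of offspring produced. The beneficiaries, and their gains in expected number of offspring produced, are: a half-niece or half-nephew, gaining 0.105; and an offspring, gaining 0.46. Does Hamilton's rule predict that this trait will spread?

No

Hamilton's rule: the trait is favored when the sum of r·B over every recipient exceeds the actor's cost C.
r to a half-niece or half-nephew = 1/8 (half-aunt/uncle↔niece/nephew: one path of length 3: r = (1/2)^3 = 1/8).
r to an offspring = 0.5 (one parent–offspring link: r = (1/2)^1 = 1/2).
Summing one r·B term per recipient: 1·0.125·0.105 + 1·0.5·0.46 = 0.243125.
0.243125 < 0.44: the indirect benefit is less than the cost.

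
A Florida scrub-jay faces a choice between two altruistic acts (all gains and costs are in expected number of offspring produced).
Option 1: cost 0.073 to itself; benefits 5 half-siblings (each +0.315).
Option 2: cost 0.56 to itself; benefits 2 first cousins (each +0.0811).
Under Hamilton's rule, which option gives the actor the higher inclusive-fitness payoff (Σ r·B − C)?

Option 1: r to a half-sibling = 0.25.
Option 1: Σ r·B − C = (5·0.25·0.315) − 0.073 = 0.32075.
Option 2: r to a first cousin = 0.125.
Option 2: Σ r·B − C = (2·0.125·0.0811) − 0.56 = -0.539725.
Option 1 has the higher net inclusive-fitness payoff.

Option 1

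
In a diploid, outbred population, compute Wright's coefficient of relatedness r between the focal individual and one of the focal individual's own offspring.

0.5

Each parent–offspring link contributes a factor of 1/2, and independent paths through distinct common ancestors add.
One parent–offspring link: r = (1/2)^1 = 1/2.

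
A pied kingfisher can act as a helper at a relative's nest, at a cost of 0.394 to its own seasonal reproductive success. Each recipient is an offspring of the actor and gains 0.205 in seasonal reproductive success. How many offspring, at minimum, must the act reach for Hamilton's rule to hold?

r to an offspring = 0.5 (one parent–offspring link: r = (1/2)^1 = 1/2).
Hamilton's rule: n·r·B > C  ⇒  n > C/(r·B) = 0.394/(0.5·0.205) = 3.844.
The smallest integer exceeding 3.844 is 4.

4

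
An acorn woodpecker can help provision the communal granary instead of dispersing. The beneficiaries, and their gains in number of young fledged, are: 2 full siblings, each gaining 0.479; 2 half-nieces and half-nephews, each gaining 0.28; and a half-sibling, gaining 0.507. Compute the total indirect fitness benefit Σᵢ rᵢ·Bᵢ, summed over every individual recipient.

r to a full sibling = 0.5 (full sibs share both parents — two paths of length 2: r = 2·(1/2)^2 = 1/2).
r to a half-niece or half-nephew = 0.125 (half-aunt/uncle↔niece/nephew: one path of length 3: r = (1/2)^3 = 1/8).
r to a half-sibling = 1/4 (half-sibs share one parent — one path of length 2: r = (1/2)^2 = 1/4).
Summing one r·B term per recipient: 2·0.5·0.479 + 2·0.125·0.28 + 1·0.25·0.507 = 0.67575.

0.67575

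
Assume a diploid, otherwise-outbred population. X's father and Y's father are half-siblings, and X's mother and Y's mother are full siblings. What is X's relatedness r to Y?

0.1875

Relatedness sums over independent paths through distinct common ancestors.
X and Y are related in two ways: half first cousins through their fathers (r = 1/16) and first cousins through their mothers (r = 1/8).
r = 1/16 + 1/8 = 3/16 = 0.1875.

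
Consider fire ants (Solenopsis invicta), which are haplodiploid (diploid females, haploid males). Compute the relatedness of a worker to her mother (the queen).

0.5

One meiotic link between diploid queen and diploid daughter: r = 1/2.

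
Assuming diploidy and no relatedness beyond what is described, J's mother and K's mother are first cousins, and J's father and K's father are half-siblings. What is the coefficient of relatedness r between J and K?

Relatedness sums over independent paths through distinct common ancestors.
J and K are related in two ways: second cousins through their mothers (r = 1/32) and half first cousins through their fathers (r = 1/16).
r = 1/32 + 1/16 = 0.09375.

0.09375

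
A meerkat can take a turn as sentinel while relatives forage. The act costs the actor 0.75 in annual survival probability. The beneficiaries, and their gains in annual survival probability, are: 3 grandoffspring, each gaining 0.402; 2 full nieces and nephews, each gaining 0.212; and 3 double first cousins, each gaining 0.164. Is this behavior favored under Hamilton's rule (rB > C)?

Hamilton's rule: the trait is favored when the sum of r·B over every recipient exceeds the actor's cost C.
r to a grandoffspring = 1/4 (two parent–offspring links: r = (1/2)^2 = 1/4).
r to a full niece or nephew = 0.25 (full aunt/uncle↔niece/nephew: two paths of length 3 through the shared grandparent pair: r = 2·(1/2)^3 = 1/4).
r to a double first cousin = 1/4 (double first cousins share both grandparent pairs — four paths of length 4: r = 4·(1/2)^4 = 1/4).
Summing one r·B term per recipient: 3·0.25·0.402 + 2·0.25·0.212 + 3·0.25·0.164 = 0.5305.
0.5305 < 0.75: the indirect benefit is less than the cost.

No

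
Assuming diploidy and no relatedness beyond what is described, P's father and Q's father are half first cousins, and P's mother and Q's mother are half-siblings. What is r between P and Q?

With two independent routes of shared ancestry, r is the sum of the two contributions.
P and Q are related in two ways: half second cousins through their fathers (r = 1/64) and half first cousins through their mothers (r = 1/16).
r = 1/64 + 1/16 = 5/64 = 0.078125.

0.078125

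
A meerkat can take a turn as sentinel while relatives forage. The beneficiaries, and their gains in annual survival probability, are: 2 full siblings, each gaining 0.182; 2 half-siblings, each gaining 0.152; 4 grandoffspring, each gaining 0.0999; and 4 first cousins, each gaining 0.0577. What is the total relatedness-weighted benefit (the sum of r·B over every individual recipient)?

0.38675

r to a full sibling = 0.5 (full sibs share both parents — two paths of length 2: r = 2·(1/2)^2 = 1/2).
r to a half-sibling = 1/4 (half-sibs share one parent — one path of length 2: r = (1/2)^2 = 1/4).
r to a grandoffspring = 0.25 (two parent–offspring links: r = (1/2)^2 = 1/4).
r to a first cousin = 1/8 (first cousins share one grandparent pair — two paths of length 4: r = 2·(1/2)^4 = 1/8).
Summing one r·B term per recipient: 2·0.5·0.182 + 2·0.25·0.152 + 4·0.25·0.0999 + 4·0.125·0.0577 = 0.38675.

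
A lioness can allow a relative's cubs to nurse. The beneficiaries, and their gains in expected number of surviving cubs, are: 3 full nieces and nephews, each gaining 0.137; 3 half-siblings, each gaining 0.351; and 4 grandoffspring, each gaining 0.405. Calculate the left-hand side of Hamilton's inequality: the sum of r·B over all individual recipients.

0.771

r to a full niece or nephew = 1/4 (full aunt/uncle↔niece/nephew: two paths of length 3 through the shared grandparent pair: r = 2·(1/2)^3 = 1/4).
r to a half-sibling = 1/4 (half-sibs share one parent — one path of length 2: r = (1/2)^2 = 1/4).
r to a grandoffspring = 1/4 (two parent–offspring links: r = (1/2)^2 = 1/4).
Summing one r·B term per recipient: 3·0.25·0.137 + 3·0.25·0.351 + 4·0.25·0.405 = 0.771.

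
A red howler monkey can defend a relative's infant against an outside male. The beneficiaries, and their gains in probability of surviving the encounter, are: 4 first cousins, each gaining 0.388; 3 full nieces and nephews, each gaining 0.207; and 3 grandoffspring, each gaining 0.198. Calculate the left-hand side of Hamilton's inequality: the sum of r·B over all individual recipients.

r to a first cousin = 0.125 (first cousins share one grandparent pair — two paths of length 4: r = 2·(1/2)^4 = 1/8).
r to a full niece or nephew = 1/4 (full aunt/uncle↔niece/nephew: two paths of length 3 through the shared grandparent pair: r = 2·(1/2)^3 = 1/4).
r to a grandoffspring = 0.25 (two parent–offspring links: r = (1/2)^2 = 1/4).
Summing one r·B term per recipient: 4·0.125·0.388 + 3·0.25·0.207 + 3·0.25·0.198 = 0.49775.

0.49775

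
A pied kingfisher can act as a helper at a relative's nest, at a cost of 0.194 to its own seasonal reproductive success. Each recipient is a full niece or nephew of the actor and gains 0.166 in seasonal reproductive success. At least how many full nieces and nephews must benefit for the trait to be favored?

5

r to a full niece or nephew = 0.25 (full aunt/uncle↔niece/nephew: two paths of length 3 through the shared grandparent pair: r = 2·(1/2)^3 = 1/4).
Hamilton's rule: n·r·B > C  ⇒  n > C/(r·B) = 0.194/(0.25·0.166) = 4.675.
The smallest integer exceeding 4.675 is 5.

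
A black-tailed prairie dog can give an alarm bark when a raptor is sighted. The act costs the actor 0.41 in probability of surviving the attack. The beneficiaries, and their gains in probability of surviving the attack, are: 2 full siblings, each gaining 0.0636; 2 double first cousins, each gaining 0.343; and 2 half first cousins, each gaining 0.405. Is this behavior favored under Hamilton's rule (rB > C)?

Hamilton's rule: the trait is favored when the sum of r·B over every recipient exceeds the actor's cost C.
r to a full sibling = 1/2 (full sibs share both parents — two paths of length 2: r = 2·(1/2)^2 = 1/2).
r to a double first cousin = 1/4 (double first cousins share both grandparent pairs — four paths of length 4: r = 4·(1/2)^4 = 1/4).
r to a half first cousin = 1/16 (half first cousins share one grandparent — one path of length 4: r = (1/2)^4 = 1/16).
Summing one r·B term per recipient: 2·0.5·0.0636 + 2·0.25·0.343 + 2·0.0625·0.405 = 0.285725.
0.285725 < 0.41: the indirect benefit is less than the cost.

No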